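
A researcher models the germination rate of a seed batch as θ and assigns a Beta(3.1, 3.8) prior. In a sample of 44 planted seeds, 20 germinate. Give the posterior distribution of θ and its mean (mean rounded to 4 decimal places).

Posterior: Beta(23.1, 27.8); mean ≈ 0.4538

The binomial likelihood is conjugate to the Beta prior: with 20 successes and 24 failures, the posterior is Beta(3.1+20, 3.8+24) = Beta(23.1, 27.8).
E[θ | data] = 23.1/(23.1+27.8) = 0.4538.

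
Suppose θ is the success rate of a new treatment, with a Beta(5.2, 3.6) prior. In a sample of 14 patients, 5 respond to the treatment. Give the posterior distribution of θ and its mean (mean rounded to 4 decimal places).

Posterior: Beta(10.2, 12.6); mean ≈ 0.4474

The binomial likelihood is conjugate to the Beta prior: with 5 successes and 9 failures, the posterior is Beta(5.2+5, 3.6+9) = Beta(10.2, 12.6).
E[θ | data] = 10.2/(10.2+12.6) = 0.4474.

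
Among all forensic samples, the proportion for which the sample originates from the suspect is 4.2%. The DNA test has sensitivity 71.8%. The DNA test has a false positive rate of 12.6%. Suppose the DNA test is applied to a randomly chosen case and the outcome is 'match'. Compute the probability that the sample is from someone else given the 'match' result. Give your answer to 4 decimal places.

P(¬H | E) ≈ 0.8001

Let H be the event that the sample originates from the suspect. P(H) = 0.042, so P(¬H) = 0.958. With E the 'match' result, P(E|H) = 0.718 and P(E|¬H) = 0.126.
P(E) = 0.718·0.042 + 0.126·0.958 = 0.030156 + 0.12071 = 0.15086.
By Bayes' theorem, P(H|E) = 0.030156 / 0.15086 = 0.1999. Hence P(¬H|E) = 1 − 0.1999 = 0.8001.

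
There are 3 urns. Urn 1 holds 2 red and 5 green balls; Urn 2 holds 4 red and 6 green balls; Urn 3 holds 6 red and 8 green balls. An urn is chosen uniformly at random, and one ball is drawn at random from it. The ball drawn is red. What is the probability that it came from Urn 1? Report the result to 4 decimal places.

Tabulate prior·likelihood by source: [1] prior 0.333333, lik 0.2857, product 0.09524; [2] prior 0.333333, lik 0.4, product 0.1333; [3] prior 0.333333, lik 0.4286, product 0.1429.
Normalizing constant = 0.37143; the posterior for Urn 1 is its product over the sum, 0.09524/0.37143 = 0.2564.

Posterior probability ≈ 0.2564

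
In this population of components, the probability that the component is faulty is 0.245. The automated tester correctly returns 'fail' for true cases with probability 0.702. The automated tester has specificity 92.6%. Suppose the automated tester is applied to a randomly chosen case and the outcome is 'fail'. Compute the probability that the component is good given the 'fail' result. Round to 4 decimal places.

Let H be the event that the component is faulty. P(H) = 0.245, so P(¬H) = 0.755. With E the 'fail' result, P(E|H) = 0.702 and P(E|¬H) = 0.074.
P(E) = 0.702·0.245 + 0.074·0.755 = 0.17199 + 0.055870 = 0.22786.
By Bayes' theorem, P(H|E) = 0.17199 / 0.22786 = 0.7548. Hence P(¬H|E) = 1 − 0.7548 = 0.2452.

P(¬H | E) ≈ 0.2452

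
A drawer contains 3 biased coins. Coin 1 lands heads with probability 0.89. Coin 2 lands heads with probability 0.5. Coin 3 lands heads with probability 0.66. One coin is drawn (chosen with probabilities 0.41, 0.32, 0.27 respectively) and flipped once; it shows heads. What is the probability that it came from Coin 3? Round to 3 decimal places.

Tabulate prior·likelihood by source: [1] prior 0.41, lik 0.89, product 0.3649; [2] prior 0.32, lik 0.5, product 0.1600; [3] prior 0.27, lik 0.66, product 0.1782.
Normalizing constant = 0.70310; the posterior for Coin 3 is its product over the sum, 0.1782/0.70310 = 0.253.

Posterior probability ≈ 0.253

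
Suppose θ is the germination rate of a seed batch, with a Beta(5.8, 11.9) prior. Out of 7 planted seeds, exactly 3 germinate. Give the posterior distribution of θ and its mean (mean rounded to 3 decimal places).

Posterior: Beta(8.8, 15.9); mean ≈ 0.356

Observing 3 successes and 4 failures updates Beta(5.8, 11.9) by adding the success and failure counts to the two shape parameters: α = 5.8+3 = 8.8, β = 11.9+4 = 15.9.
E[θ | data] = 8.8/(8.8+15.9) = 0.356.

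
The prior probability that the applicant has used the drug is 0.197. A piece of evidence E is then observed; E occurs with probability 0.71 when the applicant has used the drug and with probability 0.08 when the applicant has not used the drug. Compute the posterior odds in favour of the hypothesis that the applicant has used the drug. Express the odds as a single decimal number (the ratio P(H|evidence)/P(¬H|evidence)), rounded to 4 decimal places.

Prior odds = 0.197/(1−0.197) = 0.24533.
Likelihood ratio for E = 0.71/0.08 = 8.8750.
Posterior odds = prior odds × LR = 2.1773.

Posterior odds ≈ 2.1773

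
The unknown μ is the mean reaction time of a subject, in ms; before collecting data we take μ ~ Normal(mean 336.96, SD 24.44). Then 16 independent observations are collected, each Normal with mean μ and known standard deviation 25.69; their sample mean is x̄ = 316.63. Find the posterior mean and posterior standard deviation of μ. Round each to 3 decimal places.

Prior precision 1/τ₀² = 1/24.44² = 0.00167416; data precision n/σ² = 16/25.69² = 0.0242433.
Posterior precision = 0.00167416 + 0.0242433 = 0.0259175, giving posterior SD = 1/√0.0259175 = 6.212.
Posterior mean = (0.00167416·336.96 + 0.0242433·316.63) / 0.0259175 = 317.943.

Posterior mean ≈ 317.943; posterior SD ≈ 6.212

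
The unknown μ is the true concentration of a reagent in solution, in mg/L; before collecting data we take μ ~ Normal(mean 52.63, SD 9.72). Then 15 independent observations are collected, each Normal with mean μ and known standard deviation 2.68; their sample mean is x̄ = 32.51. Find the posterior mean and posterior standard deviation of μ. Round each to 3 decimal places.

Posterior mean ≈ 32.611; posterior SD ≈ 0.690

Prior precision 1/τ₀² = 1/9.72² = 0.0105844; data precision n/σ² = 15/2.68² = 2.08844.
Posterior precision = 0.0105844 + 2.08844 = 2.09902, giving posterior SD = 1/√2.09902 = 0.690.
Posterior mean = (0.0105844·52.63 + 2.08844·32.51) / 2.09902 = 32.611.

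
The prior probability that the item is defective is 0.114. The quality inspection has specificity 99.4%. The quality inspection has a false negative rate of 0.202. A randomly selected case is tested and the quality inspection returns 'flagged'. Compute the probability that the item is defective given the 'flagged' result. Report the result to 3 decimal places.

Write H for 'the item is defective'. Prior odds H:¬H = 0.114/0.886 = 0.12867. For the 'flagged' outcome, the likelihood ratio is 0.798/0.006 = 133.00.
Posterior odds = 0.12867 × 133.00 = 17.113, so P(H|E) = 17.113/(1+17.113) = 0.945.

P(H | E) ≈ 0.945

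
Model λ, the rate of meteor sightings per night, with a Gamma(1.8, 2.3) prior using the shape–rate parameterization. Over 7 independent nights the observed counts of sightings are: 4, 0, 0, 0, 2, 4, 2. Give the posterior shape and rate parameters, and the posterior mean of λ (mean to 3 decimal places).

The Poisson likelihood adds the total count to the shape and the number of exposure periods to the rate. Here ∑xᵢ = 12 and n = 7, so shape 1.8→13.8 and rate 2.3→9.3.
E[λ | data] = 13.8/9.3 = 1.484.

Posterior: Gamma(shape=13.8, rate=9.3); mean ≈ 1.484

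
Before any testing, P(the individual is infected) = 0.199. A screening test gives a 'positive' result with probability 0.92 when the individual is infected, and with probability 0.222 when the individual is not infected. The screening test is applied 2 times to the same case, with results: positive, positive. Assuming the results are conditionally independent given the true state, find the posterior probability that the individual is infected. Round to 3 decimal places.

Let H be the event that the individual is infected; start with P(H) = 0.199. P('positive'|H) = 0.92, P('positive'|¬H) = 0.222.
Update on result 1 ('positive'): P(H) ← 0.92·0.1990 / (0.92·0.1990 + 0.222·0.8010) = 0.18308/0.36090 = 0.5073.
Update on result 2 ('positive'): P(H) ← 0.92·0.5073 / (0.92·0.5073 + 0.222·0.4927) = 0.46670/0.57608 = 0.8101.

Posterior P(H) ≈ 0.810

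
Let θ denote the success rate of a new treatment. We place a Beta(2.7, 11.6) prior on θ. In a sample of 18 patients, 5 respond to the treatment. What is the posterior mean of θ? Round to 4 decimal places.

The binomial likelihood is conjugate to the Beta prior: with 5 successes and 13 failures, the posterior is Beta(2.7+5, 11.6+13) = Beta(7.7, 24.6).
E[θ | data] = 7.7/(7.7+24.6) = 0.2384.

Posterior mean ≈ 0.2384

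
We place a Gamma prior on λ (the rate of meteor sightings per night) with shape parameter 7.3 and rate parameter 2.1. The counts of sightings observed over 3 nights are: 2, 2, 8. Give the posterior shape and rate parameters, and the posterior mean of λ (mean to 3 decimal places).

The Poisson likelihood adds the total count to the shape and the number of exposure periods to the rate. Here ∑xᵢ = 12 and n = 3, so shape 7.3→19.3 and rate 2.1→5.1.
E[λ | data] = 19.3/5.1 = 3.784.

Posterior: Gamma(shape=19.3, rate=5.1); mean ≈ 3.784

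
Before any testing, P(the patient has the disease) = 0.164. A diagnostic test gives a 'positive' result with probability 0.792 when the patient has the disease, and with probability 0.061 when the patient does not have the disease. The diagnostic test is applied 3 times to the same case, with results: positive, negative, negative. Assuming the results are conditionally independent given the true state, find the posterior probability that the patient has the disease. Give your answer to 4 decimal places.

Posterior P(H) ≈ 0.1111

With H the event that the patient has the disease, the joint likelihood of the observed sequence is P(data|H) = 0.792·0.208·0.208 = 0.034265 and P(data|¬H) = 0.061·0.939·0.939 = 0.053785.
Bayes: P(H|data) = 0.164·0.034265 / (0.164·0.034265 + 0.836·0.053785) = 0.0056195/0.050584 = 0.1111.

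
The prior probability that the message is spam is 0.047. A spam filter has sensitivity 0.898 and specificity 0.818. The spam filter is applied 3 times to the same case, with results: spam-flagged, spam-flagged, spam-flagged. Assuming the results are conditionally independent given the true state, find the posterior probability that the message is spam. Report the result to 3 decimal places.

Posterior P(H) ≈ 0.856

With H the event that the message is spam, the joint likelihood of the observed sequence is P(data|H) = 0.898·0.898·0.898 = 0.72415 and P(data|¬H) = 0.182·0.182·0.182 = 0.0060286.
Bayes: P(H|data) = 0.047·0.72415 / (0.047·0.72415 + 0.953·0.0060286) = 0.034035/0.039780 = 0.8556.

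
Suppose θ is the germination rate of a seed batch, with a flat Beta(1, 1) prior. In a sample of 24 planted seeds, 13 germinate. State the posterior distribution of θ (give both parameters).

Posterior: Beta(14, 12)

The binomial likelihood is conjugate to the Beta prior: with 13 successes and 11 failures, the posterior is Beta(1+13, 1+11) = Beta(14, 12).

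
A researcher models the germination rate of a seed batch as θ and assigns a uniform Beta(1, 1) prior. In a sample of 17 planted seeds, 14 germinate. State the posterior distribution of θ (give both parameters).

Observing 14 successes and 3 failures updates Beta(1, 1) by adding the success and failure counts to the two shape parameters: α = 1+14 = 15, β = 1+3 = 4.

Posterior: Beta(15, 4)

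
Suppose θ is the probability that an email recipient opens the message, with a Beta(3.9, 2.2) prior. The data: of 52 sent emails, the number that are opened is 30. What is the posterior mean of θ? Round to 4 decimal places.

Observing 30 successes and 22 failures updates Beta(3.9, 2.2) by adding the success and failure counts to the two shape parameters: α = 3.9+30 = 33.9, β = 2.2+22 = 24.2.
Posterior mean = α/(α+β) = 33.9/58.1 = 0.5835.

Posterior mean ≈ 0.5835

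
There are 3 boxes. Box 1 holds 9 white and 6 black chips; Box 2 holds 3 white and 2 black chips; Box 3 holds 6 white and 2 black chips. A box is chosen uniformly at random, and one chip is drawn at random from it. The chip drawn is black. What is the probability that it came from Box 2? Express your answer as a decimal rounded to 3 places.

Tabulate prior·likelihood by source: [1] prior 0.333333, lik 0.4, product 0.1333; [2] prior 0.333333, lik 0.4, product 0.1333; [3] prior 0.333333, lik 0.25, product 0.08333.
Normalizing constant = 0.35000; the posterior for Box 2 is its product over the sum, 0.1333/0.35000 = 0.381.

Posterior probability ≈ 0.381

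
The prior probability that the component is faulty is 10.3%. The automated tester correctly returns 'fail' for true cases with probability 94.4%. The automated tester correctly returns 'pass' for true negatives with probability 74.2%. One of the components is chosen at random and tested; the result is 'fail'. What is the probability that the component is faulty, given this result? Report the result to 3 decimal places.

Write H for 'the component is faulty'. Prior odds H:¬H = 0.103/0.897 = 0.11483. For the 'fail' outcome, the likelihood ratio is 0.944/0.258 = 3.6589.
Posterior odds = 0.11483 × 3.6589 = 0.42014, so P(H|E) = 0.42014/(1+0.42014) = 0.296.

P(H | E) ≈ 0.296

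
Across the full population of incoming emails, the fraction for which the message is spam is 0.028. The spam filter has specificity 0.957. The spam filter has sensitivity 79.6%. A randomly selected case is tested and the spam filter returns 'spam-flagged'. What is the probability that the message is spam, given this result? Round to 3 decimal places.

P(H | E) ≈ 0.348

Let H be the event that the message is spam. P(H) = 0.028, so P(¬H) = 0.972. With E the 'spam-flagged' result, P(E|H) = 0.796 and P(E|¬H) = 0.043.
P(E) = 0.796·0.028 + 0.043·0.972 = 0.022288 + 0.041796 = 0.064084.
By Bayes' theorem, P(H|E) = 0.022288 / 0.064084 = 0.348.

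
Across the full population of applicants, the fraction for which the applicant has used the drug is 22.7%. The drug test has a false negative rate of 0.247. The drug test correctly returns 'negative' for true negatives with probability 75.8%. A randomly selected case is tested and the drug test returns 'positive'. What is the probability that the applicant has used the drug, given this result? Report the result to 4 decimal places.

P(H | E) ≈ 0.4775

Write H for 'the applicant has used the drug'. Prior odds H:¬H = 0.227/0.773 = 0.29366. For the 'positive' outcome, the likelihood ratio is 0.753/0.242 = 3.1116.
Posterior odds = 0.29366 × 3.1116 = 0.91375, so P(H|E) = 0.91375/(1+0.91375) = 0.4775.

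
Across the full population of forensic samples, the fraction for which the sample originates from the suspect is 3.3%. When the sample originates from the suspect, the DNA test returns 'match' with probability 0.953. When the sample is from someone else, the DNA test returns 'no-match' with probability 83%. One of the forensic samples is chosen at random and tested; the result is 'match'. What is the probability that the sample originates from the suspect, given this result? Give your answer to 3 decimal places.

Write H for 'the sample originates from the suspect'. Prior odds H:¬H = 0.033/0.967 = 0.034126. For the 'match' outcome, the likelihood ratio is 0.953/0.17 = 5.6059.
Posterior odds = 0.034126 × 5.6059 = 0.19131, so P(H|E) = 0.19131/(1+0.19131) = 0.161.

P(H | E) ≈ 0.161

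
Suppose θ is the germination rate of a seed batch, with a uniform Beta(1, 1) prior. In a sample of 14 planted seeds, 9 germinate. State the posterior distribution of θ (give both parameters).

The binomial likelihood is conjugate to the Beta prior: with 9 successes and 5 failures, the posterior is Beta(1+9, 1+5) = Beta(10, 6).

Posterior: Beta(10, 6)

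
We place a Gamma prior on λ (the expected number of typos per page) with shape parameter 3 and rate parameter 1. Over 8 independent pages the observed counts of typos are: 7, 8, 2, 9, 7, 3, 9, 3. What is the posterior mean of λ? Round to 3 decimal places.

The Poisson likelihood adds the total count to the shape and the number of exposure periods to the rate. Here ∑xᵢ = 48 and n = 8, so shape 3→51 and rate 1→9.
E[λ | data] = 51/9 = 5.667.

Posterior mean ≈ 5.667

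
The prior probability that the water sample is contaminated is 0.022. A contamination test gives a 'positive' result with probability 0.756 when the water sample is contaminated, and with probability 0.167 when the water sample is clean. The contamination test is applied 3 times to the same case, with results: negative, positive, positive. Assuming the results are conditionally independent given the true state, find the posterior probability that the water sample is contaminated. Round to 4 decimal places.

Posterior P(H) ≈ 0.1190

Let H be the event that the water sample is contaminated; start with P(H) = 0.022. P('positive'|H) = 0.756, P('positive'|¬H) = 0.167.
Update on result 1 ('negative'): P(H) ← 0.244·0.0220 / (0.244·0.0220 + 0.833·0.9780) = 0.0053680/0.82004 = 0.0065.
Update on result 2 ('positive'): P(H) ← 0.756·0.0065 / (0.756·0.0065 + 0.167·0.9935) = 0.0049488/0.17086 = 0.0290.
Update on result 3 ('positive'): P(H) ← 0.756·0.0290 / (0.756·0.0290 + 0.167·0.9710) = 0.021897/0.18406 = 0.1190.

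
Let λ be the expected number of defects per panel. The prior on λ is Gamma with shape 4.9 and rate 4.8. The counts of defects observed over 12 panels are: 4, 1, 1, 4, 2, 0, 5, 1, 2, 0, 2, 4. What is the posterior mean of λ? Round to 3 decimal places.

Posterior mean ≈ 1.839

Total count ∑xᵢ = 26 over n = 12 panels.
Gamma is conjugate to the Poisson likelihood: posterior is Gamma(shape = 4.9+26 = 30.9, rate = 4.8+12 = 16.8).
E[λ | data] = 30.9/16.8 = 1.839.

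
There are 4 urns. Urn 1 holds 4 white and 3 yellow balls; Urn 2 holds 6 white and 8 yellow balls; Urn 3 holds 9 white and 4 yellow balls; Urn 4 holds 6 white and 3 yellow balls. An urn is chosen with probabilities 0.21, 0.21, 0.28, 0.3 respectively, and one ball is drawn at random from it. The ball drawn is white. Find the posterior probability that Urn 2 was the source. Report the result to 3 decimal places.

P(white|Urn 1) = 0.5714; P(white|Urn 2) = 0.4286; P(white|Urn 3) = 0.6923; P(white|Urn 4) = 0.6667.
Prior × likelihood for each source: 0.21·0.5714=0.1200, 0.21·0.4286=0.09000, 0.28·0.6923=0.1938, 0.3·0.6667=0.2000. Summing gives P(white) = 0.60385.
P(Urn 2 | white) = 0.09000 / 0.60385 = 0.149.

Posterior probability ≈ 0.149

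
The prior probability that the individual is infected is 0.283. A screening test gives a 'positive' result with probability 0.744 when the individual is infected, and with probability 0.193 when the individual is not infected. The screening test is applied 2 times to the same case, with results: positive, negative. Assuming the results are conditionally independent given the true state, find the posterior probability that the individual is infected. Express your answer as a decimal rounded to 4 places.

Posterior P(H) ≈ 0.3255

With H the event that the individual is infected, the joint likelihood of the observed sequence is P(data|H) = 0.744·0.256 = 0.19046 and P(data|¬H) = 0.193·0.807 = 0.15575.
Bayes: P(H|data) = 0.283·0.19046 / (0.283·0.19046 + 0.717·0.15575) = 0.053901/0.16557 = 0.3255.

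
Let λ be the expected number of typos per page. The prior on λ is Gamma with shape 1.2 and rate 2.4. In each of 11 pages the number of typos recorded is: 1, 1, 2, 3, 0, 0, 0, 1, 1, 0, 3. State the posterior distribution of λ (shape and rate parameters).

Posterior: Gamma(shape=13.2, rate=13.4)

Total count ∑xᵢ = 12 over n = 11 pages.
Gamma is conjugate to the Poisson likelihood: posterior is Gamma(shape = 1.2+12 = 13.2, rate = 2.4+11 = 13.4).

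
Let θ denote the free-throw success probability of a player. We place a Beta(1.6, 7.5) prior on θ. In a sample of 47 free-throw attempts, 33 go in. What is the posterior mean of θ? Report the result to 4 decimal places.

The binomial likelihood is conjugate to the Beta prior: with 33 successes and 14 failures, the posterior is Beta(1.6+33, 7.5+14) = Beta(34.6, 21.5).
Posterior mean = α/(α+β) = 34.6/56.1 = 0.6168.

Posterior mean ≈ 0.6168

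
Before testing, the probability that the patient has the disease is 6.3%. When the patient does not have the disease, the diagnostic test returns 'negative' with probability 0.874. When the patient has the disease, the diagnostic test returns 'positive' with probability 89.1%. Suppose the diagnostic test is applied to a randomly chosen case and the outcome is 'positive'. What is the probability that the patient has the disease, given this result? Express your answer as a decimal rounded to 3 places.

Write H for 'the patient has the disease'. Prior odds H:¬H = 0.063/0.937 = 0.067236. For the 'positive' outcome, the likelihood ratio is 0.891/0.126 = 7.0714.
Posterior odds = 0.067236 × 7.0714 = 0.47545, so P(H|E) = 0.47545/(1+0.47545) = 0.322.

P(H | E) ≈ 0.322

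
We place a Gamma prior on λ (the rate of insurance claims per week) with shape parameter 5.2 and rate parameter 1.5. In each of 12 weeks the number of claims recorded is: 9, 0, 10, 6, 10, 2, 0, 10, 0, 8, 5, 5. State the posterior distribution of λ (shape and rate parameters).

Total count ∑xᵢ = 65 over n = 12 weeks.
Gamma is conjugate to the Poisson likelihood: posterior is Gamma(shape = 5.2+65 = 70.2, rate = 1.5+12 = 13.5).

Posterior: Gamma(shape=70.2, rate=13.5)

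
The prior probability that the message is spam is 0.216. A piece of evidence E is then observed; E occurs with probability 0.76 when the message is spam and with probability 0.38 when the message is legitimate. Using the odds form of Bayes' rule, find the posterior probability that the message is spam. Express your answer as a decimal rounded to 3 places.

Posterior probability ≈ 0.355

Prior odds = 0.216/(1−0.216) = 0.27551. In log-odds, ln(0.27551) = -1.2891.
Add log likelihood ratio: ln(2.0000) = 0.69315.
Posterior log-odds = -0.59598, so posterior odds = exp(-0.59598) = 0.55102. Converting, P(H|E) = 0.55102/1.5510 = 0.355.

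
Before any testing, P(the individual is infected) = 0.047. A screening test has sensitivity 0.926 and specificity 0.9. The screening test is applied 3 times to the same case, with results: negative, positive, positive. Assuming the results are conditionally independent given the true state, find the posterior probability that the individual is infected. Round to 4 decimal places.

Posterior P(H) ≈ 0.2580

With H the event that the individual is infected, the joint likelihood of the observed sequence is P(data|H) = 0.074·0.926·0.926 = 0.063453 and P(data|¬H) = 0.9·0.1·0.1 = 0.0090000.
Bayes: P(H|data) = 0.047·0.063453 / (0.047·0.063453 + 0.953·0.0090000) = 0.0029823/0.011559 = 0.2580.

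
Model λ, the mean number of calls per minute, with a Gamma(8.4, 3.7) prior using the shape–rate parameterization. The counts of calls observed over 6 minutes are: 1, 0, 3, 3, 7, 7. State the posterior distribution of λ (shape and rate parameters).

Posterior: Gamma(shape=29.4, rate=9.7)

The Poisson likelihood adds the total count to the shape and the number of exposure periods to the rate. Here ∑xᵢ = 21 and n = 6, so shape 8.4→29.4 and rate 3.7→9.7.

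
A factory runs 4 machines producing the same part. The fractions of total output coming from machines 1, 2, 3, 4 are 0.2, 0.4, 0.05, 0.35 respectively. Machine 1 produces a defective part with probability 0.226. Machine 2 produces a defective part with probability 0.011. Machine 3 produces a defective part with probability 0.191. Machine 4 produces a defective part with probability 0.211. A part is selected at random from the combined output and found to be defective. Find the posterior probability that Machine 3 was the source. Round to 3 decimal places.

Tabulate prior·likelihood by source: [1] prior 0.2, lik 0.226, product 0.04520; [2] prior 0.4, lik 0.011, product 0.004400; [3] prior 0.05, lik 0.191, product 0.009550; [4] prior 0.35, lik 0.211, product 0.07385.
Normalizing constant = 0.13300; the posterior for Machine 3 is its product over the sum, 0.009550/0.13300 = 0.072.

Posterior probability ≈ 0.072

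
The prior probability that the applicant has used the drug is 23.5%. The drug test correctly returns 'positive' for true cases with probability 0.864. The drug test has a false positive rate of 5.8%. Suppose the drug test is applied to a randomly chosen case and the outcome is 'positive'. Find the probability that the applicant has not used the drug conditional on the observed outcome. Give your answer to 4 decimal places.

Let H be the event that the applicant has used the drug. P(H) = 0.235, so P(¬H) = 0.765. With E the 'positive' result, P(E|H) = 0.864 and P(E|¬H) = 0.058.
P(E) = 0.864·0.235 + 0.058·0.765 = 0.20304 + 0.044370 = 0.24741.
By Bayes' theorem, P(H|E) = 0.20304 / 0.24741 = 0.8207. Hence P(¬H|E) = 1 − 0.8207 = 0.1793.

P(¬H | E) ≈ 0.1793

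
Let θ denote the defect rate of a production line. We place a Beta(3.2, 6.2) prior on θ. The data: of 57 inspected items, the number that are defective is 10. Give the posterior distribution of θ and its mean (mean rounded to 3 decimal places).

Posterior: Beta(13.2, 53.2); mean ≈ 0.199

The binomial likelihood is conjugate to the Beta prior: with 10 successes and 47 failures, the posterior is Beta(3.2+10, 6.2+47) = Beta(13.2, 53.2).
E[θ | data] = 13.2/(13.2+53.2) = 0.199.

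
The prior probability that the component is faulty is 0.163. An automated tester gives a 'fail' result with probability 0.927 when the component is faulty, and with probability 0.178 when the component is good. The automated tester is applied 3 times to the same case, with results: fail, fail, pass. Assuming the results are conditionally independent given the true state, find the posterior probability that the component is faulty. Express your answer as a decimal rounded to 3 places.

Posterior P(H) ≈ 0.319

Let H be the event that the component is faulty; start with P(H) = 0.163. P('fail'|H) = 0.927, P('fail'|¬H) = 0.178.
Update on result 1 ('fail'): P(H) ← 0.927·0.1630 / (0.927·0.1630 + 0.178·0.8370) = 0.15110/0.30009 = 0.5035.
Update on result 2 ('fail'): P(H) ← 0.927·0.5035 / (0.927·0.5035 + 0.178·0.4965) = 0.46677/0.55514 = 0.8408.
Update on result 3 ('pass'): P(H) ← 0.073·0.8408 / (0.073·0.8408 + 0.822·0.1592) = 0.061379/0.19223 = 0.3193.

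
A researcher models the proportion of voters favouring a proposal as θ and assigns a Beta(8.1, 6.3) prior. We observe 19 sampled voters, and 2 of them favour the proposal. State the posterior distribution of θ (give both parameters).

Posterior: Beta(10.1, 23.3)

Observing 2 successes and 17 failures updates Beta(8.1, 6.3) by adding the success and failure counts to the two shape parameters: α = 8.1+2 = 10.1, β = 6.3+17 = 23.3.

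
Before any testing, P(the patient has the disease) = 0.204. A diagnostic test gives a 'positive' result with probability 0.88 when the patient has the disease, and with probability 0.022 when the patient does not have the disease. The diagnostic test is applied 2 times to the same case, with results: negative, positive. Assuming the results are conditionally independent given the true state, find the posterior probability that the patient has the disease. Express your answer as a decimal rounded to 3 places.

Let H be the event that the patient has the disease; start with P(H) = 0.204. P('positive'|H) = 0.88, P('positive'|¬H) = 0.022.
Update on result 1 ('negative'): P(H) ← 0.12·0.2040 / (0.12·0.2040 + 0.978·0.7960) = 0.024480/0.80297 = 0.0305.
Update on result 2 ('positive'): P(H) ← 0.88·0.0305 / (0.88·0.0305 + 0.022·0.9695) = 0.026828/0.048158 = 0.5571.

Posterior P(H) ≈ 0.557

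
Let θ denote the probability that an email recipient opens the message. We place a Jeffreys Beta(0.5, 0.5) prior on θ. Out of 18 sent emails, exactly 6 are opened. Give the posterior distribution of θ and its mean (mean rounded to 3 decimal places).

The binomial likelihood is conjugate to the Beta prior: with 6 successes and 12 failures, the posterior is Beta(0.5+6, 0.5+12) = Beta(6.5, 12.5).
E[θ | data] = 6.5/(6.5+12.5) = 0.342.

Posterior: Beta(6.5, 12.5); mean ≈ 0.342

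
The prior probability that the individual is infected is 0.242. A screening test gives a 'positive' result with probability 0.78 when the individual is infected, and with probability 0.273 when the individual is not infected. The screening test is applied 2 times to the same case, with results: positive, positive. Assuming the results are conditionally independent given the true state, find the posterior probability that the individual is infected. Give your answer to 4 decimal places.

Posterior P(H) ≈ 0.7227

With H the event that the individual is infected, the joint likelihood of the observed sequence is P(data|H) = 0.78·0.78 = 0.60840 and P(data|¬H) = 0.273·0.273 = 0.074529.
Bayes: P(H|data) = 0.242·0.60840 / (0.242·0.60840 + 0.758·0.074529) = 0.14723/0.20373 = 0.7227.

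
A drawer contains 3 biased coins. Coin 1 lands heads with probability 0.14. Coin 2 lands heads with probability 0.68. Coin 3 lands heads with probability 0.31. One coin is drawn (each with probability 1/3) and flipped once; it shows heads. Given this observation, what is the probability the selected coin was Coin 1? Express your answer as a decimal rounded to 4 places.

P(heads|C1) = 0.14; P(heads|C2) = 0.68; P(heads|C3) = 0.31.
Prior × likelihood for each source: 0.333333·0.14=0.04667, 0.333333·0.68=0.2267, 0.333333·0.31=0.1033. Summing gives P(heads) = 0.37667.
P(Coin 1 | heads) = 0.04667 / 0.37667 = 0.1239.

Posterior probability ≈ 0.1239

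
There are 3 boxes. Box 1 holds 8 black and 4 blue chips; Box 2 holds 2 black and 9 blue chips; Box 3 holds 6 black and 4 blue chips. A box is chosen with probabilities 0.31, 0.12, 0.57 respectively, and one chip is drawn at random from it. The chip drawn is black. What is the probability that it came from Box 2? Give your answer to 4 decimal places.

Posterior probability ≈ 0.0382

Tabulate prior·likelihood by source: [1] prior 0.31, lik 0.6667, product 0.2067; [2] prior 0.12, lik 0.1818, product 0.02182; [3] prior 0.57, lik 0.6, product 0.3420.
Normalizing constant = 0.57048; the posterior for Box 2 is its product over the sum, 0.02182/0.57048 = 0.0382.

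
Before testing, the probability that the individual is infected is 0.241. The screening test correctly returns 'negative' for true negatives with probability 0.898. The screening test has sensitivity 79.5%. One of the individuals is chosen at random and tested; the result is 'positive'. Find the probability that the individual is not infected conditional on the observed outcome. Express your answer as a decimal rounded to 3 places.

P(¬H | E) ≈ 0.288

Write H for 'the individual is infected'. Prior odds H:¬H = 0.241/0.759 = 0.31752. For the 'positive' outcome, the likelihood ratio is 0.795/0.102 = 7.7941.
Posterior odds = 0.31752 × 7.7941 = 2.4748, so P(H|E) = 2.4748/(1+2.4748) = 0.712. Then P(¬H|E) = 1 − 0.712 = 0.288.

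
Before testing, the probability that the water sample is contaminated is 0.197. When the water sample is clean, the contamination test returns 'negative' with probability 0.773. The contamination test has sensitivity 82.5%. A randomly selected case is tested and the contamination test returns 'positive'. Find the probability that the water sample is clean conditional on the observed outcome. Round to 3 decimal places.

Let H be the event that the water sample is contaminated. P(H) = 0.197, so P(¬H) = 0.803. With E the 'positive' result, P(E|H) = 0.825 and P(E|¬H) = 0.227.
P(E) = 0.825·0.197 + 0.227·0.803 = 0.16253 + 0.18228 = 0.34481.
By Bayes' theorem, P(H|E) = 0.16253 / 0.34481 = 0.471. Hence P(¬H|E) = 1 − 0.471 = 0.529.

P(¬H | E) ≈ 0.529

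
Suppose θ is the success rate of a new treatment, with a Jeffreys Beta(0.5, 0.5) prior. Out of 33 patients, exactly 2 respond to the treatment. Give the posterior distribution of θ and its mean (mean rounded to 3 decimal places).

Observing 2 successes and 31 failures updates Beta(0.5, 0.5) by adding the success and failure counts to the two shape parameters: α = 0.5+2 = 2.5, β = 0.5+31 = 31.5.
E[θ | data] = 2.5/(2.5+31.5) = 0.074.

Posterior: Beta(2.5, 31.5); mean ≈ 0.074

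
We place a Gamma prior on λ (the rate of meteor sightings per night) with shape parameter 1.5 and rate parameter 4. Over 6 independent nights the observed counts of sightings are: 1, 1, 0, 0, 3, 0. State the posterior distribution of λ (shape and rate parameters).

Total count ∑xᵢ = 5 over n = 6 nights.
Gamma is conjugate to the Poisson likelihood: posterior is Gamma(shape = 1.5+5 = 6.5, rate = 4+6 = 10).

Posterior: Gamma(shape=6.5, rate=10)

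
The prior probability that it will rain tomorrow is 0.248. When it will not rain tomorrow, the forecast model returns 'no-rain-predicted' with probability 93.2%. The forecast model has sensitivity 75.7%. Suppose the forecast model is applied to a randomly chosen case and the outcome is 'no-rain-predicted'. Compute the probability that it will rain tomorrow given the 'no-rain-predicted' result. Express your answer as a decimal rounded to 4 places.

Write H for 'it will rain tomorrow'. Prior odds H:¬H = 0.248/0.752 = 0.32979. For the 'no-rain-predicted' outcome, the likelihood ratio is 0.243/0.932 = 0.26073.
Posterior odds = 0.32979 × 0.26073 = 0.085985, so P(H|E) = 0.085985/(1+0.085985) = 0.0792.

P(H | E) ≈ 0.0792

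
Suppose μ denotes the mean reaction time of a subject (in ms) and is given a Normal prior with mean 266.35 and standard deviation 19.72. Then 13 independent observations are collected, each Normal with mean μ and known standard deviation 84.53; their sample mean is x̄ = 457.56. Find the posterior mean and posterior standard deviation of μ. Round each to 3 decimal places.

Posterior mean ≈ 345.579; posterior SD ≈ 15.091

Prior precision 1/τ₀² = 1/19.72² = 0.00257150; data precision n/σ² = 13/84.53² = 0.00181937.
Posterior precision = 0.00257150 + 0.00181937 = 0.00439087, giving posterior SD = 1/√0.00439087 = 15.091.
Posterior mean = (0.00257150·266.35 + 0.00181937·457.56) / 0.00439087 = 345.579.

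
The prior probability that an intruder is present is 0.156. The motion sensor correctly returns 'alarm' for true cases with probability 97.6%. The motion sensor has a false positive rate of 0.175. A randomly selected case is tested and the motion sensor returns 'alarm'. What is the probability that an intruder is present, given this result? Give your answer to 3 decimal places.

P(H | E) ≈ 0.508

Let H be the event that an intruder is present. P(H) = 0.156, so P(¬H) = 0.844. With E the 'alarm' result, P(E|H) = 0.976 and P(E|¬H) = 0.175.
P(E) = 0.976·0.156 + 0.175·0.844 = 0.15226 + 0.14770 = 0.29996.
By Bayes' theorem, P(H|E) = 0.15226 / 0.29996 = 0.508.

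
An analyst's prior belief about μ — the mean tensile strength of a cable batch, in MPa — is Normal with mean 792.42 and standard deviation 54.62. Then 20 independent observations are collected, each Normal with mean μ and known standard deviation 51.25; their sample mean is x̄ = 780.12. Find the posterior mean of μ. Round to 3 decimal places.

Prior precision 1/τ₀² = 1/54.62² = 0.00033519; data precision n/σ² = 20/51.25² = 0.00761452.
Posterior precision = 0.00033519 + 0.00761452 = 0.00794971.
Posterior mean = (0.00033519·792.42 + 0.00761452·780.12) / 0.00794971 = 780.639.

Posterior mean ≈ 780.639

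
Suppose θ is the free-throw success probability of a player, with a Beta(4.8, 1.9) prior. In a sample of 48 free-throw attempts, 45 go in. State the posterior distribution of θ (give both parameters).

The binomial likelihood is conjugate to the Beta prior: with 45 successes and 3 failures, the posterior is Beta(4.8+45, 1.9+3) = Beta(49.8, 4.9).

Posterior: Beta(49.8, 4.9)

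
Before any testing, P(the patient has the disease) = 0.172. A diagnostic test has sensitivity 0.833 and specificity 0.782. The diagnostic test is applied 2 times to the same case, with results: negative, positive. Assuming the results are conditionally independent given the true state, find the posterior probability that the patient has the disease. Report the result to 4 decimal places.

Let H be the event that the patient has the disease; start with P(H) = 0.172. P('positive'|H) = 0.833, P('positive'|¬H) = 0.218.
Update on result 1 ('negative'): P(H) ← 0.167·0.1720 / (0.167·0.1720 + 0.782·0.8280) = 0.028724/0.67622 = 0.0425.
Update on result 2 ('positive'): P(H) ← 0.833·0.0425 / (0.833·0.0425 + 0.218·0.9575) = 0.035384/0.24412 = 0.1449.

Posterior P(H) ≈ 0.1449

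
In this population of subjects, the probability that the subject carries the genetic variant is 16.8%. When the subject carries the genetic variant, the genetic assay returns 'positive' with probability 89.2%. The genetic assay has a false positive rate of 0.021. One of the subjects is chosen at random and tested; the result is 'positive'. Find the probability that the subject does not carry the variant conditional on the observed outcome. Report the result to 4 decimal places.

Write H for 'the subject carries the genetic variant'. Prior odds H:¬H = 0.168/0.832 = 0.20192. For the 'positive' outcome, the likelihood ratio is 0.892/0.021 = 42.476.
Posterior odds = 0.20192 × 42.476 = 8.5769, so P(H|E) = 8.5769/(1+8.5769) = 0.8956. Then P(¬H|E) = 1 − 0.8956 = 0.1044.

P(¬H | E) ≈ 0.1044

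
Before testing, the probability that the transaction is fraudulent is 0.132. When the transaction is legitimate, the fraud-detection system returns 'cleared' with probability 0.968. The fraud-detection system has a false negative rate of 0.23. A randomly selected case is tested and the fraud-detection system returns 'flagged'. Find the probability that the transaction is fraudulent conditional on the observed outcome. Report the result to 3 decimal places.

Write H for 'the transaction is fraudulent'. Prior odds H:¬H = 0.132/0.868 = 0.15207. For the 'flagged' outcome, the likelihood ratio is 0.77/0.032 = 24.062.
Posterior odds = 0.15207 × 24.062 = 3.6593, so P(H|E) = 3.6593/(1+3.6593) = 0.785.

P(H | E) ≈ 0.785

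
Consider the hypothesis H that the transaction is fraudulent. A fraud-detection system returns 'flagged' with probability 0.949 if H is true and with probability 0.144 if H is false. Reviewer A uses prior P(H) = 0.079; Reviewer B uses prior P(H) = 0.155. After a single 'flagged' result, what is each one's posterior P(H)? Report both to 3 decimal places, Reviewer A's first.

Reviewer A: 0.361; Reviewer B: 0.547

P('+'|H) = 0.949, P('+'|¬H) = 0.144.
Reviewer A: numerator 0.949·0.079 = 0.074971; evidence = 0.074971+0.144·0.921 = 0.20759; posterior = 0.361.
Reviewer B: numerator 0.949·0.155 = 0.14710; evidence = 0.14710+0.144·0.845 = 0.26877; posterior = 0.547.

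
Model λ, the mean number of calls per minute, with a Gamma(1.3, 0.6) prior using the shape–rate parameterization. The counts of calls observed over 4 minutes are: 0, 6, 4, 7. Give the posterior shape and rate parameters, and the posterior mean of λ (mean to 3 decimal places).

Posterior: Gamma(shape=18.3, rate=4.6); mean ≈ 3.978

Total count ∑xᵢ = 17 over n = 4 minutes.
Gamma is conjugate to the Poisson likelihood: posterior is Gamma(shape = 1.3+17 = 18.3, rate = 0.6+4 = 4.6).
Posterior mean = shape/rate = 18.3/4.6 = 3.978.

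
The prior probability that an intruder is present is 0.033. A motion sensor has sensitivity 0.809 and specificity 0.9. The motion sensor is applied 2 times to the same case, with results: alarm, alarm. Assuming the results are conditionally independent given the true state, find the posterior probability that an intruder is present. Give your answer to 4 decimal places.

Posterior P(H) ≈ 0.6907

With H the event that an intruder is present, the joint likelihood of the observed sequence is P(data|H) = 0.809·0.809 = 0.65448 and P(data|¬H) = 0.1·0.1 = 0.010000.
Bayes: P(H|data) = 0.033·0.65448 / (0.033·0.65448 + 0.967·0.010000) = 0.021598/0.031268 = 0.6907.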